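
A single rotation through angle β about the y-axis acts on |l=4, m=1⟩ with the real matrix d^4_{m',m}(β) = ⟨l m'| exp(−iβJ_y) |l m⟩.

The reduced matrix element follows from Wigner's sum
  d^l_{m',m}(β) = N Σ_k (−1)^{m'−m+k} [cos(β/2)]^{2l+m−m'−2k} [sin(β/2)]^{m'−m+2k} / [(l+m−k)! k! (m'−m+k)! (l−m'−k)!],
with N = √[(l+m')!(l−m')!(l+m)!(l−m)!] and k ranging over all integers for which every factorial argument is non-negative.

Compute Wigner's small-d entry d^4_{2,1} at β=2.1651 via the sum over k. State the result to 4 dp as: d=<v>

d^4_{2,1}(β=2.1651) via Wigner's sum:
With c≡cos(β/2)=0.469078 and s≡sin(β/2)=0.883157, N=[720·2·120·6]^{1/2}=1018.233765
k: max(0,(1)−(2))=0 … min(4+(1),4−(2))=2
  k=0: (−1)^1·1018.2338/(240)·0.4691^7·0.8832^1 = -0.018724
  k=1: (−1)^2·1018.2338/(48)·0.4691^5·0.8832^3 = +0.331852
  k=2: (−1)^3·1018.2338/(72)·0.4691^3·0.8832^5 = -0.784222
d^4_{2,1}(2.1651) = -0.018724 +0.331852 -0.784222 = -0.471093

d=-0.4711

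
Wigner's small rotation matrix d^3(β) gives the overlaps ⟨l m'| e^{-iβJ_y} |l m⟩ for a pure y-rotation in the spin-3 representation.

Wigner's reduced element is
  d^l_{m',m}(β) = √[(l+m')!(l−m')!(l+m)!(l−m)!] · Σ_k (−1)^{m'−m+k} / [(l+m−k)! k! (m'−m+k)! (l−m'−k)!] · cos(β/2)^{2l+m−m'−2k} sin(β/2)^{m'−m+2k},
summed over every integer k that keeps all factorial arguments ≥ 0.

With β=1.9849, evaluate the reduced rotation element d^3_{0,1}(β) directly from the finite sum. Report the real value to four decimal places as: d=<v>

d=-0.0755

d^3_{0,1}(β=1.9849) via Wigner's sum:
With c≡cos(β/2)=0.546640 and s≡sin(β/2)=0.837368, N=[6·6·24·2]^{1/2}=41.569219
k∈{1,2,3} keeps every argument non-negative
  k=1: (−1)^0·41.5692/(12)·0.5466^5·0.8374^1 = +0.141584
  k=2: (−1)^1·41.5692/(4)·0.5466^3·0.8374^3 = -0.996701
  k=3: (−1)^2·41.5692/(12)·0.5466^1·0.8374^5 = +0.779602
d^3_{0,1}(1.9849) = +0.141584 -0.996701 +0.779602 = -0.075514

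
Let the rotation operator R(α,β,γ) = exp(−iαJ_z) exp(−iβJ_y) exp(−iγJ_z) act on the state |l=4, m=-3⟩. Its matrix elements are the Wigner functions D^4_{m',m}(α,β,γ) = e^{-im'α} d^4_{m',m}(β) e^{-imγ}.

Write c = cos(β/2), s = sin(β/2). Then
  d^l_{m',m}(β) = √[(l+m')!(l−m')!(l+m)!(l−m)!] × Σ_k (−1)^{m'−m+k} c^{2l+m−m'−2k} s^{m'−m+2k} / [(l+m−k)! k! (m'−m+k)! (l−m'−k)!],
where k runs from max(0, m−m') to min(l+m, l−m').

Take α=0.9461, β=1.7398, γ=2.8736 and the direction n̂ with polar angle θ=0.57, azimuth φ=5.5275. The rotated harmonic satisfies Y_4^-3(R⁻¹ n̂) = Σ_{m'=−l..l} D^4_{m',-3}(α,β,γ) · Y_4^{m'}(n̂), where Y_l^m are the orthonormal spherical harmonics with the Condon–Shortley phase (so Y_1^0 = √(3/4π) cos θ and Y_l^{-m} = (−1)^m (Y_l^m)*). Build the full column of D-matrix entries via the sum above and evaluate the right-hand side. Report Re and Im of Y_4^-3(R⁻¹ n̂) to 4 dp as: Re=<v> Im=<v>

Re=0.2036 Im=0.1393

Need the full column D^4_{m',-3} for m'=−4..4 at α=0.9461, β=1.7398, γ=2.8736.
cos(β/2)=0.644903, sin(β/2)=0.764264
d^4_{-4,-3}: single k=1 term ⇒ +0.100288;  D = +0.098988-0.016094i
d^4_{-3,-3}: k∈[0..1] ⇒ +0.029920 -0.294138 = -0.264219;  D = -0.118133+0.236339i
d^4_{-2,-3}: k∈[0..1] ⇒ -0.132669 +0.558970 = +0.426301;  D = -0.197830-0.377619i
d^4_{-1,-3}: k∈[0..1] ⇒ +0.333522 -0.780677 = -0.447155;  D = +0.442647+0.063337i
d^4_{0,-3}: k∈[0..1] ⇒ -0.589206 +0.827495 = +0.238290;  D = -0.165337+0.171597i
d^4_{1,-3}: k∈[0..1] ⇒ +0.780677 -0.657841 = +0.122836;  D = +0.021904+0.120867i
d^4_{2,-3}: k∈[0..1] ⇒ -0.785031 +0.367506 = -0.417525;  D = -0.376788-0.179883i
d^4_{3,-3}: k∈[0..1] ⇒ +0.580161 -0.116399 = +0.463762;  D = +0.406837-0.222618i
d^4_{4,-3}: single k=0 term ⇒ -0.277808;  D = -0.034363+0.275675i
Y_4^{m'}(θ=0.57,φ=5.5275) and Σ D·Y over m':
  (+0.0990-0.0161i)·(-0.0373+0.0044i)  (-0.1181+0.2363i)·(-0.1062+0.1271i)  (-0.1978-0.3776i)·(+0.0229+0.3852i)  (+0.4426+0.0633i)·(+0.3068+0.2891i)  (-0.1653+0.1716i)·(-0.0719+0.0000i)  (+0.0219+0.1209i)·(-0.3068+0.2891i)  (-0.3768-0.1799i)·(+0.0229-0.3852i)  (+0.4068-0.2226i)·(+0.1062+0.1271i)  (-0.0344+0.2757i)·(-0.0373-0.0044i)
Y_4^-3(R⁻¹ n̂) = +0.203645+0.139338i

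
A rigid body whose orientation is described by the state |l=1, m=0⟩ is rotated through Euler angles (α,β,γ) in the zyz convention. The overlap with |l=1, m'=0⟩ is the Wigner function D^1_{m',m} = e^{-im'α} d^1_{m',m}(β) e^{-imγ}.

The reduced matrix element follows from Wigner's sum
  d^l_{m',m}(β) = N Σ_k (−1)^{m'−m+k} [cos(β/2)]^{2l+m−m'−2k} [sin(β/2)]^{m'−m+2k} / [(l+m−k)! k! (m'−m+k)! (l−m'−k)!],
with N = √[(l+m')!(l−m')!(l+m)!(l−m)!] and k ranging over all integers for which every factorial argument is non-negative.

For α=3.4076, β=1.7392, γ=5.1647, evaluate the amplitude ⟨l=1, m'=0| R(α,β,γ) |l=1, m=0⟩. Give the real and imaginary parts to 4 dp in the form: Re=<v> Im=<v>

Re=-0.1676 Im=0.0000

First d^1_{0,0}(β=1.7392), then the phase factors e^{-i(0)α} and e^{-i(0)γ}:
With c≡cos(β/2)=0.645132 and s≡sin(β/2)=0.764071, N=[1·1·1·1]^{1/2}=1.000000
k∈{0,1} keeps every argument non-negative
  k=0: (−1)^0·1.0000/(1)·0.6451^2·0.7641^0 = +0.416196
  k=1: (−1)^1·1.0000/(1)·0.6451^0·0.7641^2 = -0.583804
d^1_{0,0}(1.7392) = +0.416196 -0.583804 = -0.167609
D = (+1.000000+0.000000i)·(-0.167609)·(+1.000000+0.000000i) = -0.167609+0.000000i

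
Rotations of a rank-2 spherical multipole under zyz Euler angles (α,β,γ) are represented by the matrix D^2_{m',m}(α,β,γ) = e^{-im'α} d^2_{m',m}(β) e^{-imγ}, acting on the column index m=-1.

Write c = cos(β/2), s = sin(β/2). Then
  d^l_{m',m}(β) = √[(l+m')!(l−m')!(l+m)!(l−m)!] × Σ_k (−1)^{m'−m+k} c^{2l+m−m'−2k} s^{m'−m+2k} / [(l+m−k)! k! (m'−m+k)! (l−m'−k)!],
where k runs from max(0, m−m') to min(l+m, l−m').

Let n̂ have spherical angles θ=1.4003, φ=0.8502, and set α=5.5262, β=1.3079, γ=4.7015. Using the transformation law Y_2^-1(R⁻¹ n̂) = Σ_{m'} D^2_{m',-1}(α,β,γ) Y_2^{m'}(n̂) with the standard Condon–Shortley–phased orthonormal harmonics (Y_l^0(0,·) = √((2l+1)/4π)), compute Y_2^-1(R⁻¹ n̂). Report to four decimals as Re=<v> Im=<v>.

Re=-0.0072 Im=0.0013

Need the full column D^2_{m',-1} for m'=−2..2 at α=5.5262, β=1.3079, γ=4.7015.
cos(β/2)=0.793687, sin(β/2)=0.608326
d^2_{-2,-1}: single k=1 term ⇒ +0.608295;  D = -0.607654-0.027933i
d^2_{-1,-1}: k∈[0..1] ⇒ +0.396823 -0.699347 = -0.302524;  D = +0.210135+0.217632i
d^2_{0,-1}: k∈[0..1] ⇒ -0.745007 +0.437658 = -0.307349;  D = +0.003347+0.307331i
d^2_{1,-1}: k∈[0..1] ⇒ +0.699347 -0.136945 = +0.562402;  D = +0.381746-0.412997i
d^2_{2,-1}: single k=0 term ⇒ -0.357346;  D = -0.356527+0.024179i
Y_2^{m'}(θ=1.4003,φ=0.8502) and Σ D·Y over m':
  (-0.6077-0.0279i)·(-0.0485-0.3720i)  (+0.2101+0.2176i)·(+0.0852-0.0971i)  (+0.0033+0.3073i)·(-0.2882+0.0000i)  (+0.3817-0.4130i)·(-0.0852-0.0971i)  (-0.3565+0.0242i)·(-0.0485+0.3720i)
Y_2^-1(R⁻¹ n̂) = -0.007193+0.001346i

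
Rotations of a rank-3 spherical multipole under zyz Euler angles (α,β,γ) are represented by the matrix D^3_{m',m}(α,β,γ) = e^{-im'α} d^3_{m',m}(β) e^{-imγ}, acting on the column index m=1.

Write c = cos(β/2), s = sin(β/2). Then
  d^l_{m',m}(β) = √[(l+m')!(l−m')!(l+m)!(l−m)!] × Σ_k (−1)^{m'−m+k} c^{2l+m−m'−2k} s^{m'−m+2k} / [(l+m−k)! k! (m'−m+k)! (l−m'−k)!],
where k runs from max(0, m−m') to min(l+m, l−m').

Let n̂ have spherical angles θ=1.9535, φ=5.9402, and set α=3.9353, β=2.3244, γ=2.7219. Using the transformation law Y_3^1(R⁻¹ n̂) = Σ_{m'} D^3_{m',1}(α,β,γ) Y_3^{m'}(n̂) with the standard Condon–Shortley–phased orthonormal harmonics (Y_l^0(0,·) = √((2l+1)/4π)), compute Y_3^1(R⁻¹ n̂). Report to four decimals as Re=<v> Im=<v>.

Need the full column D^3_{m',1} for m'=−3..3 at α=3.9353, β=2.3244, γ=2.7219.
cos(β/2)=0.397322, sin(β/2)=0.917679
d^3_{-3,1}: single k=4 term ⇒ +0.433605;  D = -0.408670+0.144920i
d^3_{-2,1}: k∈[3..4] ⇒ +0.306570 -0.817706 = -0.511136;  D = -0.216006+0.463251i
d^3_{-1,1}: k∈[2..4] ⇒ +0.125922 -0.895650 +0.597236 = -0.172492;  D = -0.060344-0.161592i
d^3_{0,1}: k∈[1..3] ⇒ +0.031477 -0.503746 +0.895752 = +0.423483;  D = -0.386731-0.172561i
d^3_{1,1}: k∈[0..2] ⇒ +0.003934 -0.167896 +0.671738 = +0.507776;  D = +0.472672-0.185519i
d^3_{2,1}: k∈[0..1] ⇒ -0.028734 +0.306570 = +0.277836;  D = -0.108980+0.255570i
d^3_{3,1}: single k=0 term ⇒ +0.081282;  D = -0.030950-0.075159i
Y_3^{m'}(θ=1.9535,φ=5.9402) and Σ D·Y over m':
  (-0.4087+0.1449i)·(+0.1718+0.2854i)  (-0.2160+0.4633i)·(-0.2541-0.2080i)  (-0.0603-0.1616i)·(-0.0855-0.0305i)  (-0.3867-0.1726i)·(+0.3209+0.0000i)  (+0.4727-0.1855i)·(+0.0855-0.0305i)  (-0.1090+0.2556i)·(-0.2541+0.2080i)  (-0.0310-0.0752i)·(-0.1718+0.2854i)
Y_3^1(R⁻¹ n̂) = -0.048129-0.318065i

Re=-0.0481 Im=-0.3181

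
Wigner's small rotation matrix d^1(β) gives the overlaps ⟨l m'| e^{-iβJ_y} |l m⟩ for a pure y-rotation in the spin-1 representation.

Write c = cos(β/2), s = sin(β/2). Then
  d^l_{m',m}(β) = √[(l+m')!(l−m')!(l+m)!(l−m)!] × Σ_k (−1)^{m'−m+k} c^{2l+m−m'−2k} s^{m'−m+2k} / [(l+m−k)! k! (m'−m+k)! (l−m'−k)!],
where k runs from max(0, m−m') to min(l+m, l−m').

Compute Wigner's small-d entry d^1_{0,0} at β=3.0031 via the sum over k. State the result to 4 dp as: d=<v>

d=-0.9904

d^1_{0,0}(β=3.0031) via Wigner's sum:
c=cos(3.0031/2)=0.069191, s=sin(3.0031/2)=0.997603; N=√[1·1·1·1]=1.000000
k∈{0,1} keeps every argument non-negative
  k=0: (−1)^0·1.0000/(1)·0.0692^2·0.9976^0 = +0.004787
  k=1: (−1)^1·1.0000/(1)·0.0692^0·0.9976^2 = -0.995213
d^1_{0,0}(3.0031) = +0.004787 -0.995213 = -0.990425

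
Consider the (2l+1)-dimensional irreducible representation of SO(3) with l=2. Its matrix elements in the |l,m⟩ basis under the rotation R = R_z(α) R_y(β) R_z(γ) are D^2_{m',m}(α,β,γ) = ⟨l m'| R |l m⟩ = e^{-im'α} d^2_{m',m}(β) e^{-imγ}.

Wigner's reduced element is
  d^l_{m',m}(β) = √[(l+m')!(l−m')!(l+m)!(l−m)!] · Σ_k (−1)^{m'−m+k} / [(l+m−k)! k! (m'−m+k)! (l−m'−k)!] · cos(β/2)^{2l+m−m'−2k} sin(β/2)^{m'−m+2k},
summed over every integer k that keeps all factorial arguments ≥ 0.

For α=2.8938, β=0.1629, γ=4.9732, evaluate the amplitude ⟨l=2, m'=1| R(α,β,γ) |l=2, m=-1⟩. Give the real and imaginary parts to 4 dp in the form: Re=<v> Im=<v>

Re=-0.0096 Im=0.0172

D^2_{1,-1}(2.8938,0.1629,4.9732) = e^{-i·1·2.8938}·d^2_{1,-1}(0.1629)·e^{-i·-1·4.9732}. Compute d first:
With c≡cos(β/2)=0.996685 and s≡sin(β/2)=0.081360, N=[6·1·1·6]^{1/2}=6.000000
k∈{0,1} keeps every argument non-negative
  k=0: (−1)^2·6.0000/(2)·0.9967^2·0.0814^2 = +0.019727
  k=1: (−1)^3·6.0000/(6)·0.9967^0·0.0814^4 = -0.000044
d^2_{1,-1}(0.1629) = +0.019727 -0.000044 = +0.019683
Attach z-rotation phases: D = e^{-i(1)(2.8938)}·(+0.019683)·e^{-i(-1)(4.9732)} = -0.009585+0.017192i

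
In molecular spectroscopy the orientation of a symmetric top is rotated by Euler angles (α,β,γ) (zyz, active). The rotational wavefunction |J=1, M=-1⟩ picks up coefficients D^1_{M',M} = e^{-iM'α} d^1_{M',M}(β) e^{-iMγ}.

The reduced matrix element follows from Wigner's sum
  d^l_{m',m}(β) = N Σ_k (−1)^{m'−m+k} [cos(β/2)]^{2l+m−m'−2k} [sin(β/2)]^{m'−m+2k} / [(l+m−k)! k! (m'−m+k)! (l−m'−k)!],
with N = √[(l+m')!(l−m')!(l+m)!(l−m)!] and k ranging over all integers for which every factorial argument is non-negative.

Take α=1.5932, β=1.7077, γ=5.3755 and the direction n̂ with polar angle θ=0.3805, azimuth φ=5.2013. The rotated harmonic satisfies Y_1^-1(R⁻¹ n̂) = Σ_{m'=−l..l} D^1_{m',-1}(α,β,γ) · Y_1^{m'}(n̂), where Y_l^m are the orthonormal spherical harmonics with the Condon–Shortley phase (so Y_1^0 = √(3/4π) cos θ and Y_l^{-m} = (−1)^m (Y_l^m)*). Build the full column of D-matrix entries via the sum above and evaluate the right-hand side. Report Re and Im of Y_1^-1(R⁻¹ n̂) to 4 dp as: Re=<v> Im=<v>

Need the full column D^1_{m',-1} for m'=−1..1 at α=1.5932, β=1.7077, γ=5.3755.
cos(β/2)=0.657086, sin(β/2)=0.753816
d^1_{-1,-1}: single k=0 term ⇒ +0.431762;  D = +0.334224+0.273336i
d^1_{0,-1}: single k=0 term ⇒ -0.700491;  D = -0.431202+0.552043i
d^1_{1,-1}: single k=0 term ⇒ +0.568238;  D = -0.455541-0.339672i
Y_1^{m'}(θ=0.3805,φ=5.2013) and Σ D·Y over m':
  (+0.3342+0.2733i)·(+0.0603+0.1133i)  (-0.4312+0.5520i)·(+0.4537+0.0000i)  (-0.4555-0.3397i)·(-0.0603+0.1133i)
Y_1^-1(R⁻¹ n̂) = -0.140510+0.273638i

Re=-0.1405 Im=0.2736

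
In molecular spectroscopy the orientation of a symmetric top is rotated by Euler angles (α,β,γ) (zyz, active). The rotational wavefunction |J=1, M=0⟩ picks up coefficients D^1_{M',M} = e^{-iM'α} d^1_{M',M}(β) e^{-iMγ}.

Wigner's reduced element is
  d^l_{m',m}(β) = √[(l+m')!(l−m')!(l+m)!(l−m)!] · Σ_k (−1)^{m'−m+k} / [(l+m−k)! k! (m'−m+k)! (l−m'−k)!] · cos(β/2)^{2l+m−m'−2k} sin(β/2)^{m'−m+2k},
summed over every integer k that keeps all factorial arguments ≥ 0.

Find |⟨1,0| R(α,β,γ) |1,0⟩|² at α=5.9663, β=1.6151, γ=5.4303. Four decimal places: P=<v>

P=0.0020

First d^1_{0,0}(β=1.6151), then the phase factors e^{-i(0)α} and e^{-i(0)γ}:
c=cos(1.6151/2)=0.691271, s=sin(1.6151/2)=0.722596; N=√[1·1·1·1]=1.000000
The bounds max(0,m−m')=0 and min(l+m,l−m')=1 give 2 terms
  k=0: (−1)^0·1.0000/(1)·0.6913^2·0.7226^0 = +0.477855
  k=1: (−1)^1·1.0000/(1)·0.6913^0·0.7226^2 = -0.522145
d^1_{0,0}(1.6151) = +0.477855 -0.522145 = -0.044289
|D^1_{0,0}|² = |d^1_{0,0}(β)|² = (-0.044289)² = 0.001962 (the z-rotation phases have unit modulus)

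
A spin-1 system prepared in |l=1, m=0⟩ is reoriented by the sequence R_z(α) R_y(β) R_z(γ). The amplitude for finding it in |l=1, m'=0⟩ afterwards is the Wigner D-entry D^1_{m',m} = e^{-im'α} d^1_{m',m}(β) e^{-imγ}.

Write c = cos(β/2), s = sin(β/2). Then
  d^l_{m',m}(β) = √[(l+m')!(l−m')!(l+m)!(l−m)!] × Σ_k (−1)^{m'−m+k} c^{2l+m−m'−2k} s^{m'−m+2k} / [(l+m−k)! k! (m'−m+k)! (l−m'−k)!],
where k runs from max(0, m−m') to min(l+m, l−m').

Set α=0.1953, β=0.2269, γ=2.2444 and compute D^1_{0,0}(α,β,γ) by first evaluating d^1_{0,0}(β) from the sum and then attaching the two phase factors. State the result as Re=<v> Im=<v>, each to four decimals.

First d^1_{0,0}(β=0.2269), then the phase factors e^{-i(0)α} and e^{-i(0)γ}:
Half-angle: c=0.993571, s=0.113207. N=√(1·1·1·1)=1.000000
The bounds max(0,m−m')=0 and min(l+m,l−m')=1 give 2 terms
  k=0: (−1)^0·1.0000/(1)·0.9936^2·0.1132^0 = +0.987184
  k=1: (−1)^1·1.0000/(1)·0.9936^0·0.1132^2 = -0.012816
d^1_{0,0}(0.2269) = +0.987184 -0.012816 = +0.974368
D = (+1.000000+0.000000i)·(+0.974368)·(+1.000000+0.000000i) = +0.974368+0.000000i

Re=0.9744 Im=0.0000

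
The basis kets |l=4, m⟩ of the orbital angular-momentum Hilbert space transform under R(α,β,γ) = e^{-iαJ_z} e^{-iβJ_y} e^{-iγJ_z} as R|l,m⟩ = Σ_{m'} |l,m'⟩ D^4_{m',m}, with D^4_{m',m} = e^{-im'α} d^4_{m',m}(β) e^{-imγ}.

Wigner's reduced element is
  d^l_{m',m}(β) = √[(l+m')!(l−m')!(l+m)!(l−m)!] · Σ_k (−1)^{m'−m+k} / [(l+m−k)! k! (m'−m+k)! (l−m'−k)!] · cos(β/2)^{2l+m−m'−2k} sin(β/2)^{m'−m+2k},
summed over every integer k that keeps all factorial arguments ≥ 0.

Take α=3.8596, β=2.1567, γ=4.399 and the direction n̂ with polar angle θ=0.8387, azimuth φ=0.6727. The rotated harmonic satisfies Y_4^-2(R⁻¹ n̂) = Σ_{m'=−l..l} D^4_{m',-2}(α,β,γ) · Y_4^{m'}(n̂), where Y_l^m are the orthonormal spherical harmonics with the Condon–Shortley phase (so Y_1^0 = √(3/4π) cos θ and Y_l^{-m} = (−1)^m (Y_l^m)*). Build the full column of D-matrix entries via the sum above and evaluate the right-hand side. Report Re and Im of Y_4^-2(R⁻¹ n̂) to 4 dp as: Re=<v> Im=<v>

Need the full column D^4_{m',-2} for m'=−4..4 at α=3.8596, β=2.1567, γ=4.399.
cos(β/2)=0.472783, sin(β/2)=0.881179
d^4_{-4,-2}: single k=2 term ⇒ +0.045886;  D = +0.028654-0.035839i
d^4_{-3,-2}: k∈[1..2] ⇒ +0.017408 -0.181421 = -0.164012;  D = -0.007141-0.163857i
d^4_{-2,-2}: k∈[0..2] ⇒ +0.002496 -0.104059 +0.451851 = +0.350288;  D = -0.241716-0.253525i
d^4_{-1,-2}: k∈[0..2] ⇒ -0.019739 +0.342853 -0.794001 = -0.470887;  D = -0.468929-0.042899i
d^4_{0,-2}: k∈[0..2] ⇒ +0.082266 -0.762068 +0.992726 = +0.312924;  D = -0.253444+0.183542i
d^4_{1,-2}: k∈[0..2] ⇒ -0.228568 +1.191001 -0.827459 = +0.134973;  D = +0.030246-0.131541i
d^4_{2,-2}: k∈[0..2] ⇒ +0.451851 -1.255710 +0.363507 = -0.440353;  D = -0.208017-0.388123i
d^4_{3,-2}: k∈[0..1] ⇒ -0.630219 +0.729751 = +0.099532;  D = -0.093124-0.035136i
d^4_{4,-2}: single k=0 term ⇒ +0.553716;  D = +0.518763-0.193616i
Y_4^{m'}(θ=0.8387,φ=0.6727) and Σ D·Y over m':
  (+0.0287-0.0358i)·(-0.1219-0.0590i)  (-0.0071-0.1639i)·(-0.1489-0.3104i)  (-0.2417-0.2535i)·(+0.0880-0.3838i)  (-0.4689-0.0429i)·(+0.0235-0.0187i)  (-0.2534+0.1835i)·(-0.3615+0.0000i)  (+0.0302-0.1315i)·(-0.0235-0.0187i)  (-0.2080-0.3881i)·(+0.0880+0.3838i)  (-0.0931-0.0351i)·(+0.1489-0.3104i)  (+0.5188-0.1936i)·(-0.1219+0.0590i)
Y_4^-2(R⁻¹ n̂) = -0.043274+0.007586i

Re=-0.0433 Im=0.0076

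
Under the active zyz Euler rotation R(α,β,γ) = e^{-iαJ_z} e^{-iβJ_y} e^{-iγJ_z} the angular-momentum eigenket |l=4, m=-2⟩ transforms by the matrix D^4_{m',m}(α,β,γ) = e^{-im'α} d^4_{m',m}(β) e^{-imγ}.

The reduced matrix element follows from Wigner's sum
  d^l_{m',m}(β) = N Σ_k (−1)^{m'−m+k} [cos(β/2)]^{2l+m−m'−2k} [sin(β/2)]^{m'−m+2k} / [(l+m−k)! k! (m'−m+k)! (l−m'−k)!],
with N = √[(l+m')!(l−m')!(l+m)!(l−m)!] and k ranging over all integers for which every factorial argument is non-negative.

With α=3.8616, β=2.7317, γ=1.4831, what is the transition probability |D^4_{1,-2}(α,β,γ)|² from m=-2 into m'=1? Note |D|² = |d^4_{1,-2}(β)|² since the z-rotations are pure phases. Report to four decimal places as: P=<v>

P=0.3462

Split into d^4_{1,-2}(β=2.7317) × two z-phases.
c=cos(2.7317/2)=0.203515, s=sin(2.7317/2)=0.979072; N=√[120·6·2·720]=1018.233765
Admissible k: 0..2 (factorial args all ≥0)
  k=0: (−1)^3·1018.2338/(72)·0.2035^5·0.9791^3 = -0.004634
  k=1: (−1)^4·1018.2338/(48)·0.2035^3·0.9791^5 = +0.160867
  k=2: (−1)^5·1018.2338/(240)·0.2035^1·0.9791^7 = -0.744619
d^4_{1,-2}(2.7317) = -0.004634 +0.160867 -0.744619 = -0.588386
|D^4_{1,-2}|² = |d^4_{1,-2}(β)|² = (-0.588386)² = 0.346198 (the z-rotation phases have unit modulus)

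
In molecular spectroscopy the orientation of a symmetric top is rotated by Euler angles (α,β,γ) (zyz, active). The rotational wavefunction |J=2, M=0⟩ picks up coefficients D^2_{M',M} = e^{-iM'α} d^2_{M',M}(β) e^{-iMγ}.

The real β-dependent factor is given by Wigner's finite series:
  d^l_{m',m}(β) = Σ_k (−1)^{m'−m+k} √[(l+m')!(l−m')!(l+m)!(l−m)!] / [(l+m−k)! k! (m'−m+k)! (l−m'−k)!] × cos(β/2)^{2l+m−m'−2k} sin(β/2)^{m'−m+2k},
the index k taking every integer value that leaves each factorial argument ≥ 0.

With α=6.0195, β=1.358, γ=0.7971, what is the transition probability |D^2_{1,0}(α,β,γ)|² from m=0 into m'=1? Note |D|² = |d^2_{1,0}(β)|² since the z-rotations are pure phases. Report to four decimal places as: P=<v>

First d^2_{1,0}(β=1.358), then the phase factors e^{-i(1)α} and e^{-i(0)γ}:
Half-angle: c=0.778201, s=0.628015. N=√(6·1·2·2)=4.898979
k∈{0,1} keeps every argument non-negative
  k=0: (−1)^1·4.8990/(2)·0.7782^3·0.6280^1 = -0.724972
  k=1: (−1)^2·4.8990/(2)·0.7782^1·0.6280^3 = +0.472148
d^2_{1,0}(1.358) = -0.724972 +0.472148 = -0.252824
|D^2_{1,0}|² = |d^2_{1,0}(β)|² = (-0.252824)² = 0.063920 (the z-rotation phases have unit modulus)

P=0.0639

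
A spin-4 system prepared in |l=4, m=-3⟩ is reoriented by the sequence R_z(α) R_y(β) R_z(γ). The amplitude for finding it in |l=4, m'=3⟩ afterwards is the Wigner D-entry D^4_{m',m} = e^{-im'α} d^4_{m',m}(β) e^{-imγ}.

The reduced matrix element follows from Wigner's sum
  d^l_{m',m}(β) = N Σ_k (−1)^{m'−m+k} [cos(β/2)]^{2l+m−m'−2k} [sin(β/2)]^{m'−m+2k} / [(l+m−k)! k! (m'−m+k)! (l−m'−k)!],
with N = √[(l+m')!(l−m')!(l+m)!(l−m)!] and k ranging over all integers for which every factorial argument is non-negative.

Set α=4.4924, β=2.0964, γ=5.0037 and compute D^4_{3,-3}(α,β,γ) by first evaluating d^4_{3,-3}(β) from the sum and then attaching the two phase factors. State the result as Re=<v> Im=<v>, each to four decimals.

Re=0.0155 Im=0.4201

Split into d^4_{3,-3}(β=2.0964) × two z-phases.
With c≡cos(β/2)=0.499132 and s≡sin(β/2)=0.866526, N=[5040·1·1·5040]^{1/2}=5040.000000
The bounds max(0,m−m')=0 and min(l+m,l−m')=1 give 2 terms
  k=0: (−1)^6·5040.0000/(720)·0.4991^2·0.8665^6 = +0.738275
  k=1: (−1)^7·5040.0000/(5040)·0.4991^0·0.8665^8 = -0.317873
d^4_{3,-3}(2.0964) = +0.738275 -0.317873 = +0.420402
D = (+0.613091-0.790013i)·(+0.420402)·(-0.766859+0.641815i) = +0.015508+0.420116i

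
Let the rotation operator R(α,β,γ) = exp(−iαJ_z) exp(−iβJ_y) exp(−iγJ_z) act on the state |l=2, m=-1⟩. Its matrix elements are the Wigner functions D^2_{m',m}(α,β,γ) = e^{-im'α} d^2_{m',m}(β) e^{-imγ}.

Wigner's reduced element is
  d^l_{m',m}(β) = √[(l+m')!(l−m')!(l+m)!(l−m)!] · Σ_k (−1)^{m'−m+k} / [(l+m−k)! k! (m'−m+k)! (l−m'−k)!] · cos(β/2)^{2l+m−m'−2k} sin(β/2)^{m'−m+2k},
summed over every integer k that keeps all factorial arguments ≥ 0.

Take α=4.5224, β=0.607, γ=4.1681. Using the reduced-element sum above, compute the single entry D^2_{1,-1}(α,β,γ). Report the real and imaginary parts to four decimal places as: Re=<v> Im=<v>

Split into d^2_{1,-1}(β=0.607) × two z-phases.
c=cos(0.607/2)=0.954296, s=sin(0.607/2)=0.298862; N=√[6·1·1·6]=6.000000
k∈{0,1} keeps every argument non-negative
  k=0: (−1)^2·6.0000/(2)·0.9543^2·0.2989^2 = +0.244022
  k=1: (−1)^3·6.0000/(6)·0.9543^0·0.2989^4 = -0.007978
d^2_{1,-1}(0.607) = +0.244022 -0.007978 = +0.236044
D = (-0.188848+0.982006i)·(+0.236044)·(-0.517810-0.855496i) = +0.221384-0.081892i

Re=0.2214 Im=-0.0819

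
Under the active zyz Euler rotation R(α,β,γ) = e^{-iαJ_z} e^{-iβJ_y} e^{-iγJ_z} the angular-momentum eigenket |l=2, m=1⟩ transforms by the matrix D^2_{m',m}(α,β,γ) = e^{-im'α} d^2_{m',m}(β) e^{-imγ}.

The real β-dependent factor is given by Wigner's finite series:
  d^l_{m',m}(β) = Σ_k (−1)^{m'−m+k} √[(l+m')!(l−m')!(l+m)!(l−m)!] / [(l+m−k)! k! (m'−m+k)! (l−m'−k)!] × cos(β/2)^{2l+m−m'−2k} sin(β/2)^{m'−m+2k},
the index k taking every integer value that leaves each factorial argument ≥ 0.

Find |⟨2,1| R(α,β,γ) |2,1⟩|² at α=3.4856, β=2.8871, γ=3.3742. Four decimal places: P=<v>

P=0.0022

D^2_{1,1}(3.4856,2.8871,3.3742) = e^{-i·1·3.4856}·d^2_{1,1}(2.8871)·e^{-i·1·3.3742}. Compute d first:
With c≡cos(β/2)=0.126903 and s≡sin(β/2)=0.991915, N=[6·1·6·1]^{1/2}=6.000000
k: max(0,(1)−(1))=0 … min(2+(1),2−(1))=1
  k=0: (−1)^0·6.0000/(6)·0.1269^4·0.9919^0 = +0.000259
  k=1: (−1)^1·6.0000/(2)·0.1269^2·0.9919^2 = -0.047535
d^2_{1,1}(2.8871) = +0.000259 -0.047535 = -0.047276
|D^2_{1,1}|² = |d^2_{1,1}(β)|² = (-0.047276)² = 0.002235 (the z-rotation phases have unit modulus)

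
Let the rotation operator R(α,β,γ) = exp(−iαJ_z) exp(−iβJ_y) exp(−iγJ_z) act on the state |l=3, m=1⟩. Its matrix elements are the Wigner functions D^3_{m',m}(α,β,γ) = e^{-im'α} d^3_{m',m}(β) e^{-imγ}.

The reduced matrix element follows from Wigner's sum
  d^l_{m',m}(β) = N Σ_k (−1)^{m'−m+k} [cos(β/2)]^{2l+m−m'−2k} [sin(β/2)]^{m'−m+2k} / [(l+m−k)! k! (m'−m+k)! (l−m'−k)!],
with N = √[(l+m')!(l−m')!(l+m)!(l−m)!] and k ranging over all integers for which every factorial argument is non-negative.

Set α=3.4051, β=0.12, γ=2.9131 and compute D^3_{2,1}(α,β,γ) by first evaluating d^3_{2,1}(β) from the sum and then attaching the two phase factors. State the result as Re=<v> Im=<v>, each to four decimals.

Split into d^3_{2,1}(β=0.12) × two z-phases.
c=cos(0.12/2)=0.998201, s=sin(0.12/2)=0.059964; N=√[120·1·24·2]=75.894664
The bounds max(0,m−m')=0 and min(l+m,l−m')=1 give 2 terms
  k=0: (−1)^1·75.8947/(24)·0.9982^5·0.0600^1 = -0.187923
  k=1: (−1)^2·75.8947/(12)·0.9982^3·0.0600^3 = +0.001356
d^3_{2,1}(0.12) = -0.187923 +0.001356 = -0.186567
Phases: e^{-i·(2)·3.4051}=+0.864312-0.502955i, e^{-i·(1)·2.9131}=-0.974009-0.226510i ⇒ D=+0.178315-0.054871i

Re=0.1783 Im=-0.0549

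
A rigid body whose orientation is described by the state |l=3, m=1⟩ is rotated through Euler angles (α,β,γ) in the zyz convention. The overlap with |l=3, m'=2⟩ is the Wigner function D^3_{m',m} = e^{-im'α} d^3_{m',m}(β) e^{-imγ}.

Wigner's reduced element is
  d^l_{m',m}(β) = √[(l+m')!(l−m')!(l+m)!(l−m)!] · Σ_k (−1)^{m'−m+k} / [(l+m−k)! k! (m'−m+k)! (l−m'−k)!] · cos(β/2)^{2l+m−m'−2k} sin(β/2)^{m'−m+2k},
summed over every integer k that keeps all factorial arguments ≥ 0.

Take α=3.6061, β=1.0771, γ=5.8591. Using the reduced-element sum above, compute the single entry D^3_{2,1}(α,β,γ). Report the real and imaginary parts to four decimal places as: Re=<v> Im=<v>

D^3_{2,1}(3.6061,1.0771,5.8591) = e^{-i·2·3.6061}·d^3_{2,1}(1.0771)·e^{-i·1·5.8591}. Compute d first:
c=cos(1.0771/2)=0.858453, s=sin(1.0771/2)=0.512892; N=√[120·1·24·2]=75.894664
The bounds max(0,m−m')=0 and min(l+m,l−m')=1 give 2 terms
  k=0: (−1)^1·75.8947/(24)·0.8585^5·0.5129^1 = -0.756152
  k=1: (−1)^2·75.8947/(12)·0.8585^3·0.5129^3 = +0.539830
d^3_{2,1}(1.0771) = -0.756152 +0.539830 = -0.216322
Attach z-rotation phases: D = e^{-i(2)(3.6061)}·(-0.216322)·e^{-i(1)(5.8591)} = -0.189327+0.104645i

Re=-0.1893 Im=0.1046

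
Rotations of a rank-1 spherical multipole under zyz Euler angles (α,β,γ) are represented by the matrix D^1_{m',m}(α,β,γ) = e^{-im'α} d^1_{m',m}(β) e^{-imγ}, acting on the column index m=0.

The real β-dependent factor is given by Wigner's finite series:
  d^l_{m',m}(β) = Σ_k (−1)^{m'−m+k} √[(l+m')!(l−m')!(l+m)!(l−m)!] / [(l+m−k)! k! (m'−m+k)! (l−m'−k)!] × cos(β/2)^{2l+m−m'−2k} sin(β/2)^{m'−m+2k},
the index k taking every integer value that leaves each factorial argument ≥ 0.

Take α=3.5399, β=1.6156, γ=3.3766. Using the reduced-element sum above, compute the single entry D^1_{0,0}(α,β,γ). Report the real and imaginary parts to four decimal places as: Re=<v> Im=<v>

Split into d^1_{0,0}(β=1.6156) × two z-phases.
Half-angle: c=0.691090, s=0.722769. N=√(1·1·1·1)=1.000000
k∈{0,1} keeps every argument non-negative
  k=0: (−1)^0·1.0000/(1)·0.6911^2·0.7228^0 = +0.477606
  k=1: (−1)^1·1.0000/(1)·0.6911^0·0.7228^2 = -0.522394
d^1_{0,0}(1.6156) = +0.477606 -0.522394 = -0.044789
Attach z-rotation phases: D = e^{-i(0)(3.5399)}·(-0.044789)·e^{-i(0)(3.3766)} = -0.044789+0.000000i

Re=-0.0448 Im=0.0000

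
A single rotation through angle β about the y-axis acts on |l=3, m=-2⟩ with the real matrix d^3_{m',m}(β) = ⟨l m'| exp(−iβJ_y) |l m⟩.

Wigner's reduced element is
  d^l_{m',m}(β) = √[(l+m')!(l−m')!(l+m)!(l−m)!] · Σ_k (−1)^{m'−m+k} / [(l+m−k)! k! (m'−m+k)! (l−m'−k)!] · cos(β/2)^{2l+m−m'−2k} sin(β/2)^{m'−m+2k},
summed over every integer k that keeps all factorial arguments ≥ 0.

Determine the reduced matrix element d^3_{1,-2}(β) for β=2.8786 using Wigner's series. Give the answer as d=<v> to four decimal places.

d^3_{1,-2}(β=2.8786) via Wigner's sum:
c=cos(2.8786/2)=0.131118, s=sin(2.8786/2)=0.991367; N=√[24·2·1·120]=75.894664
Admissible k: 0..1 (factorial args all ≥0)
  k=0: (−1)^3·75.8947/(12)·0.1311^3·0.9914^3 = -0.013890
  k=1: (−1)^4·75.8947/(24)·0.1311^1·0.9914^5 = +0.397039
d^3_{1,-2}(2.8786) = -0.013890 +0.397039 = +0.383149

d=0.3831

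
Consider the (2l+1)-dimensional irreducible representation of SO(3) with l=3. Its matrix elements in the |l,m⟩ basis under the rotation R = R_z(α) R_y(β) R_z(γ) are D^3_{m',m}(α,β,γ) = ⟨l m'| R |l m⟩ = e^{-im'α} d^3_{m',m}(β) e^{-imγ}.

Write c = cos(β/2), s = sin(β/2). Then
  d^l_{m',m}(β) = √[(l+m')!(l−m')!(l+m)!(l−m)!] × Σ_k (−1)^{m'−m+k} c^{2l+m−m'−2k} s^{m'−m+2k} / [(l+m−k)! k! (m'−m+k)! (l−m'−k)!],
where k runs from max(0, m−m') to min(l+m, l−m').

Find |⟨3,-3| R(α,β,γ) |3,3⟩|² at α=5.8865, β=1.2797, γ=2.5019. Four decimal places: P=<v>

D^3_{-3,3}(5.8865,1.2797,2.5019) = e^{-i·-3·5.8865}·d^3_{-3,3}(1.2797)·e^{-i·3·2.5019}. Compute d first:
Half-angle: c=0.802185, s=0.597075. N=√(1·720·720·1)=720.000000
The bounds max(0,m−m')=6 and min(l+m,l−m')=6 give 1 term
  k=6: (−1)^0·720.0000/(720)·0.8022^0·0.5971^6 = +0.045308
d^3_{-3,3}(1.2797) = +0.045308
|D^3_{-3,3}|² = |d^3_{-3,3}(β)|² = (+0.045308)² = 0.002053 (the z-rotation phases have unit modulus)

P=0.0021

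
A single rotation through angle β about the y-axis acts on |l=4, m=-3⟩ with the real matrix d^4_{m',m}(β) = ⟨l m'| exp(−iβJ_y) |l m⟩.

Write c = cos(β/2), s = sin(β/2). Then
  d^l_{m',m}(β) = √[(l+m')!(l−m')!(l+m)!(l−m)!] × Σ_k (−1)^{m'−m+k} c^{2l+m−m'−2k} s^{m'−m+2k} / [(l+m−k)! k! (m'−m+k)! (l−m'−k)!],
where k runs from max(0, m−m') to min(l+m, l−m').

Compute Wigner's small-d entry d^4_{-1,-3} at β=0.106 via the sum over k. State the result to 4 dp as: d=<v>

d^4_{-1,-3}(β=0.106) via Wigner's sum:
With c≡cos(β/2)=0.998596 and s≡sin(β/2)=0.052975, N=[6·120·1·5040]^{1/2}=1904.940944
Admissible k: 0..1 (factorial args all ≥0)
  k=0: (−1)^2·1904.9409/(240)·0.9986^6·0.0530^2 = +0.022088
  k=1: (−1)^3·1904.9409/(144)·0.9986^4·0.0530^4 = -0.000104
d^4_{-1,-3}(0.106) = +0.022088 -0.000104 = +0.021984

d=0.0220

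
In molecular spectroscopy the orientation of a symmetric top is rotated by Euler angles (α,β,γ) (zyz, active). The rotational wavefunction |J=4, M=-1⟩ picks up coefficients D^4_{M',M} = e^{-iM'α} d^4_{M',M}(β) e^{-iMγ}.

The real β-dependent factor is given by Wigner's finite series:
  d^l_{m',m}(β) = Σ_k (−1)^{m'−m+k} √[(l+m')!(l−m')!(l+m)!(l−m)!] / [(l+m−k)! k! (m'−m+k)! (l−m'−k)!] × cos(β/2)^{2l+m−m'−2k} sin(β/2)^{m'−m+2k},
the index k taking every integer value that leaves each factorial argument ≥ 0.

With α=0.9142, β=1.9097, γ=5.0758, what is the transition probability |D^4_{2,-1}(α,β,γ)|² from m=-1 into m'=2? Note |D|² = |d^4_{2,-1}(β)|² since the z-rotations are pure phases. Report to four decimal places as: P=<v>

Split into d^4_{2,-1}(β=1.9097) × two z-phases.
With c≡cos(β/2)=0.577731 and s≡sin(β/2)=0.816227, N=[720·2·6·120]^{1/2}=1018.233765
k∈{0,1,2} keeps every argument non-negative
  k=0: (−1)^3·1018.2338/(72)·0.5777^5·0.8162^3 = -0.494968
  k=1: (−1)^4·1018.2338/(48)·0.5777^3·0.8162^5 = +1.481968
  k=2: (−1)^5·1018.2338/(240)·0.5777^1·0.8162^7 = -0.591615
d^4_{2,-1}(1.9097) = -0.494968 +1.481968 -0.591615 = +0.395385
|D^4_{2,-1}|² = |d^4_{2,-1}(β)|² = (+0.395385)² = 0.156329 (the z-rotation phases have unit modulus)

P=0.1563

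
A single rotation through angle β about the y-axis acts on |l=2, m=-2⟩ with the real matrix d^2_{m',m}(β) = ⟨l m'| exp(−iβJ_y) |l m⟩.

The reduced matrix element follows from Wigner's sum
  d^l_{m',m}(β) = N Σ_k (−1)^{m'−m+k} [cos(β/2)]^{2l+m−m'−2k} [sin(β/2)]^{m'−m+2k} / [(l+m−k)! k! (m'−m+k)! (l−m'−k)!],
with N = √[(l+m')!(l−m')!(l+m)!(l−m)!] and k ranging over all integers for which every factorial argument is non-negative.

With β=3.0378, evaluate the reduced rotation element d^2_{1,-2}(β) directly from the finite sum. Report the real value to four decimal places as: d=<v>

d=-0.1033

d^2_{1,-2}(β=3.0378) via Wigner's sum:
Half-angle: c=0.051873, s=0.998654. N=√(6·1·1·24)=12.000000
Admissible k: 0..0 (factorial args all ≥0)
  k=0: (−1)^3·12.0000/(6)·0.0519^1·0.9987^3 = -0.103328
d^2_{1,-2}(3.0378) = -0.103328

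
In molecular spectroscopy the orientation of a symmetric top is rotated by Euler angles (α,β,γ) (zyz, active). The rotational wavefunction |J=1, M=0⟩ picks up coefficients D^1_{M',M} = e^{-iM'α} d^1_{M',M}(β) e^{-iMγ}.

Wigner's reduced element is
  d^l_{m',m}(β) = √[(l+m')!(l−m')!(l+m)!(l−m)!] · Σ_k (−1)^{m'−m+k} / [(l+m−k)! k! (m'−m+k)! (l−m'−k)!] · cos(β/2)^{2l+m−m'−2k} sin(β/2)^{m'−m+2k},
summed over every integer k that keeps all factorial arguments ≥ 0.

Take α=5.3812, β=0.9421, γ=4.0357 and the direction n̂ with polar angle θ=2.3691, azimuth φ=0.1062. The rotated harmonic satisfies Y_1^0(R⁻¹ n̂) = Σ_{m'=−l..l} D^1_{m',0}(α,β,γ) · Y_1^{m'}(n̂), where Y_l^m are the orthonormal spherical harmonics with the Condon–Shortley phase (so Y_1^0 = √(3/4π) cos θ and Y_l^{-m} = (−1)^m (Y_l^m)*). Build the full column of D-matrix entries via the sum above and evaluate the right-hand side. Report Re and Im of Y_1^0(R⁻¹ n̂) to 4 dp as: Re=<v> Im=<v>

Need the full column D^1_{m',0} for m'=−1..1 at α=5.3812, β=0.9421, γ=4.0357.
cos(β/2)=0.891092, sin(β/2)=0.453822
d^1_{-1,0}: single k=1 term ⇒ +0.571904;  D = +0.354611-0.448693i
d^1_{0,0}: k∈[0..1] ⇒ +0.794045 -0.205955 = +0.588091;  D = +0.588091+0.000000i
d^1_{1,0}: single k=0 term ⇒ -0.571904;  D = -0.354611-0.448693i
Y_1^{m'}(θ=2.3691,φ=0.1062) and Σ D·Y over m':
  (+0.3546-0.4487i)·(+0.2398-0.0256i)  (+0.5881+0.0000i)·(-0.3499+0.0000i)  (-0.3546-0.4487i)·(-0.2398-0.0256i)
Y_1^0(R⁻¹ n̂) = -0.058674+0.000000i

Re=-0.0587 Im=0.0000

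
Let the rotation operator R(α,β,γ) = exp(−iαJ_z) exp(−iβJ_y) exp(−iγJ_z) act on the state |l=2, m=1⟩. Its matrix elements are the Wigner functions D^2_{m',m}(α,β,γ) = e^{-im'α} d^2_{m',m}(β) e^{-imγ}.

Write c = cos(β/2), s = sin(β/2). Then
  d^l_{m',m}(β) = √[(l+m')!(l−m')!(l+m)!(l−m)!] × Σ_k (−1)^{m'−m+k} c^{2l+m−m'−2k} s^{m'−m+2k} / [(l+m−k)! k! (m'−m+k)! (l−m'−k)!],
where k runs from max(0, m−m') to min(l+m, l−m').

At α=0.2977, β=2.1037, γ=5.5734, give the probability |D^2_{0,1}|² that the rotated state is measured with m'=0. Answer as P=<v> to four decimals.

D^2_{0,1}(0.2977,2.1037,5.5734) = e^{-i·0·0.2977}·d^2_{0,1}(2.1037)·e^{-i·1·5.5734}. Compute d first:
Half-angle: c=0.495965, s=0.868342. N=√(2·2·6·1)=4.898979
Admissible k: 1..2 (factorial args all ≥0)
  k=1: (−1)^0·4.8990/(2)·0.4960^3·0.8683^1 = +0.259490
  k=2: (−1)^1·4.8990/(2)·0.4960^1·0.8683^3 = -0.795426
d^2_{0,1}(2.1037) = +0.259490 -0.795426 = -0.535936
|D^2_{0,1}|² = |d^2_{0,1}(β)|² = (-0.535936)² = 0.287227 (the z-rotation phases have unit modulus)

P=0.2872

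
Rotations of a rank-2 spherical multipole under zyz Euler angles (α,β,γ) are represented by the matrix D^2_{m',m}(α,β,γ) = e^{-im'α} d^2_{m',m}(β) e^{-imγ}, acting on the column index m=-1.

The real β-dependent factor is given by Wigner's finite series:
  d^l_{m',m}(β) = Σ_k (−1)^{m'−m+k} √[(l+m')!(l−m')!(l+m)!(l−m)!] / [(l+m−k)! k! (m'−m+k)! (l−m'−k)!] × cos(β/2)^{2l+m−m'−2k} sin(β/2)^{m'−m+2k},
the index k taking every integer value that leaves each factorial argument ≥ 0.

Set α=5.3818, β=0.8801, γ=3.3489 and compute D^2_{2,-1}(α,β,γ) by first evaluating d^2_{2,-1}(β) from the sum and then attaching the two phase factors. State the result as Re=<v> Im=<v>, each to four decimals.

Split into d^2_{2,-1}(β=0.8801) × two z-phases.
c=cos(0.8801/2)=0.904730, s=sin(0.8801/2)=0.425985; N=√[24·1·1·6]=12.000000
k∈{0} keeps every argument non-negative
  k=0: (−1)^3·12.0000/(6)·0.9047^1·0.4260^3 = -0.139872
d^2_{2,-1}(0.8801) = -0.139872
D = (-0.229899+0.973214i)·(-0.139872)·(-0.978589-0.205826i) = -0.059486+0.126592i

Re=-0.0595 Im=0.1266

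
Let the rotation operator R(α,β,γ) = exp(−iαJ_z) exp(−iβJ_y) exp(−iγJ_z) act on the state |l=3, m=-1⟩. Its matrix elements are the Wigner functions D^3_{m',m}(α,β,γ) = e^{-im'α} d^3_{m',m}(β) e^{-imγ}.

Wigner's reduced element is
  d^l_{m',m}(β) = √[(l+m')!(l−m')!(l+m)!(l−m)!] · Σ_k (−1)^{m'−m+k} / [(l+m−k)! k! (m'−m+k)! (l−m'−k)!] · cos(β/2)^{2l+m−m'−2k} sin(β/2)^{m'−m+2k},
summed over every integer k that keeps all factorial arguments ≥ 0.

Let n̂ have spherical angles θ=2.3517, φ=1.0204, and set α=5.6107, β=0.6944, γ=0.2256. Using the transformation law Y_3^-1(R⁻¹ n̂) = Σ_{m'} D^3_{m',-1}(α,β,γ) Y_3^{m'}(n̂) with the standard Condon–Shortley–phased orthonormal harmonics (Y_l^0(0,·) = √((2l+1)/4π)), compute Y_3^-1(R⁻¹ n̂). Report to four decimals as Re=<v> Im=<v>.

Need the full column D^3_{m',-1} for m'=−3..3 at α=5.6107, β=0.6944, γ=0.2256.
cos(β/2)=0.940329, sin(β/2)=0.340266
d^3_{-3,-1}: single k=2 term ⇒ +0.350593;  D = -0.076872-0.342061i
d^3_{-2,-1}: k∈[1..2] ⇒ +0.791076 -0.207170 = +0.583907;  D = +0.254729-0.525414i
d^3_{-1,-1}: k∈[0..2] ⇒ +0.691320 -0.724181 +0.071119 = +0.038258;  D = +0.034501-0.016534i
d^3_{0,-1}: k∈[0..2] ⇒ -0.866581 +0.340415 -0.014858 = -0.541024;  D = -0.527315-0.121022i
d^3_{1,-1}: k∈[0..2] ⇒ +0.543136 -0.094826 +0.001552 = +0.449862;  D = +0.280313+0.351853i
d^3_{2,-1}: k∈[0..1] ⇒ -0.207170 +0.013564 = -0.193606;  D = -0.000044-0.193606i
d^3_{3,-1}: single k=0 term ⇒ +0.045907;  D = -0.028589+0.035919i
Y_3^{m'}(θ=2.3517,φ=1.0204) and Σ D·Y over m':
  (-0.0769-0.3421i)·(-0.1490-0.0120i)  (+0.2547-0.5254i)·(+0.1644+0.3236i)  (+0.0345-0.0165i)·(+0.1774-0.2891i)  (-0.5273-0.1210i)·(+0.1372+0.0000i)  (+0.2803+0.3519i)·(-0.1774-0.2891i)  (-0.0000-0.1936i)·(+0.1644-0.3236i)  (-0.0286+0.0359i)·(+0.1490-0.0120i)
Y_3^-1(R⁻¹ n̂) = +0.133703-0.151115i

Re=0.1337 Im=-0.1511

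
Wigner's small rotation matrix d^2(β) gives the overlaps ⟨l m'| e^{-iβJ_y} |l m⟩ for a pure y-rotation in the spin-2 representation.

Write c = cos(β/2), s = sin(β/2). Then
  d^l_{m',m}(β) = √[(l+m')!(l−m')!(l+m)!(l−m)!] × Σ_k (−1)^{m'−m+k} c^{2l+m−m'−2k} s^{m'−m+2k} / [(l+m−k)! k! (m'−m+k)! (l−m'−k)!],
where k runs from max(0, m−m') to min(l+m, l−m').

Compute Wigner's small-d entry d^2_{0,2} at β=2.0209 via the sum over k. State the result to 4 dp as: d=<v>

d=0.4965

d^2_{0,2}(β=2.0209) via Wigner's sum:
With c≡cos(β/2)=0.531480 and s≡sin(β/2)=0.847071, N=[2·2·24·1]^{1/2}=9.797959
Admissible k: 2..2 (factorial args all ≥0)
  k=2: (−1)^0·9.7980/(4)·0.5315^2·0.8471^2 = +0.496465
d^2_{0,2}(2.0209) = +0.496465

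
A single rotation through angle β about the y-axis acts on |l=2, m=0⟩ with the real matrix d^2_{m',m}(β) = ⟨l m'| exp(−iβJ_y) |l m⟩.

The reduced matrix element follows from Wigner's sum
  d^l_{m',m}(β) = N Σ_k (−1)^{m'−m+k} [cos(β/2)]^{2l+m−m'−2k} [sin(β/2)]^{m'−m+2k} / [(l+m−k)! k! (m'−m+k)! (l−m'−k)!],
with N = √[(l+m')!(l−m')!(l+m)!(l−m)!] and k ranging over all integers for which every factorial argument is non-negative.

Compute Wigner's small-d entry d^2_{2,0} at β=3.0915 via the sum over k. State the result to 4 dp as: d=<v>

d^2_{2,0}(β=3.0915) via Wigner's sum:
c=cos(3.0915/2)=0.025044, s=sin(3.0915/2)=0.999686; N=√[24·1·2·2]=9.797959
Admissible k: 0..0 (factorial args all ≥0)
  k=0: (−1)^2·9.7980/(4)·0.0250^2·0.9997^2 = +0.001535
d^2_{2,0}(3.0915) = +0.001535

d=0.0015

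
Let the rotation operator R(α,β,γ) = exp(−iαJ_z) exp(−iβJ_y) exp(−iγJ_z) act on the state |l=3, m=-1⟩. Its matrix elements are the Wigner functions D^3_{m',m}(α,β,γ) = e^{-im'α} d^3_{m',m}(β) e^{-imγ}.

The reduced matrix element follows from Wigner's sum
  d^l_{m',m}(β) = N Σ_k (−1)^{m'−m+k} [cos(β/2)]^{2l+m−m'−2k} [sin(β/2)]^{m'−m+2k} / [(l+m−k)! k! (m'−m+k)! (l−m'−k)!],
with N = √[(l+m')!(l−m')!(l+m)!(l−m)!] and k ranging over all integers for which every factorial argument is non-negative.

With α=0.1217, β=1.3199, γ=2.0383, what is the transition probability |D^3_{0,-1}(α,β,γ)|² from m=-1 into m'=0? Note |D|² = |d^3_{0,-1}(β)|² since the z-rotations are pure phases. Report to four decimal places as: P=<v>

Split into d^3_{0,-1}(β=1.3199) × two z-phases.
Half-angle: c=0.790023, s=0.613077. N=√(6·6·2·24)=41.569219
k: max(0,(-1)−(0))=0 … min(3+(-1),3−(0))=2
  k=0: (−1)^1·41.5692/(12)·0.7900^5·0.6131^1 = -0.653588
  k=1: (−1)^2·41.5692/(4)·0.7900^3·0.6131^3 = +1.180801
  k=2: (−1)^3·41.5692/(12)·0.7900^1·0.6131^5 = -0.237032
d^3_{0,-1}(1.3199) = -0.653588 +1.180801 -0.237032 = +0.290181
|D^3_{0,-1}|² = |d^3_{0,-1}(β)|² = (+0.290181)² = 0.084205 (the z-rotation phases have unit modulus)

P=0.0842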